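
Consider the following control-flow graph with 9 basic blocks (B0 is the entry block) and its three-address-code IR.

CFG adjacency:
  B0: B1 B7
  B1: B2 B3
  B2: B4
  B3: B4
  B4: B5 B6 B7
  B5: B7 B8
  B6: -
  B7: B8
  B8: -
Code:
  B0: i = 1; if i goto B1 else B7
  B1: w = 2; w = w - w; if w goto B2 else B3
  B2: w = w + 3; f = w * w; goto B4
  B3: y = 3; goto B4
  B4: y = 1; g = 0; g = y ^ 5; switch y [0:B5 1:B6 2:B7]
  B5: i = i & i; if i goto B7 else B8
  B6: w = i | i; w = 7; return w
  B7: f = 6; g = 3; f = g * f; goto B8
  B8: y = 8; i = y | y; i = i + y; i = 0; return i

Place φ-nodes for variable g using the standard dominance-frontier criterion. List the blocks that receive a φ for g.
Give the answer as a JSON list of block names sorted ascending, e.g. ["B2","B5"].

Answer: ["B7", "B8"]

Working:
idom tree: B1←B0 B2←B1 B3←B1 B4←B1 B5←B4 B6←B4 B7←B0 B8←B0
Dom∩ at merges:
  B4: preds {B2,B3}: {B0,B1,B2} ∩ {B0,B1,B3} = {B0,B1}; idom=B1
  B7: preds {B0,B4,B5}: {B0} ∩ {B0,B1,B4} ∩ {B0,B1,B4,B5} = {B0}; idom=B0
  B8: preds {B5,B7}: {B0,B1,B4,B5} ∩ {B0,B7} = {B0}; idom=B0

DF walk-up:
  join B4 pred B2: B2 stop@B1
  join B4 pred B3: B3 stop@B1
  join B7 pred B0: · stop@B0
  join B7 pred B4: B4→B1 stop@B0
  join B7 pred B5: B5→B4→B1 stop@B0
  join B8 pred B5: B5→B4→B1 stop@B0
  join B8 pred B7: B7 stop@B0
  DF(B0)=∅
  DF(B1)={B7,B8}
  DF(B2)={B4}
  DF(B3)={B4}
  DF(B4)={B7,B8}
  DF(B5)={B7,B8}
  DF(B6)=∅
  DF(B7)={B8}
  DF(B8)=∅

φ for g: defs {B4,B7}
  DF⁺ = {B7,B8}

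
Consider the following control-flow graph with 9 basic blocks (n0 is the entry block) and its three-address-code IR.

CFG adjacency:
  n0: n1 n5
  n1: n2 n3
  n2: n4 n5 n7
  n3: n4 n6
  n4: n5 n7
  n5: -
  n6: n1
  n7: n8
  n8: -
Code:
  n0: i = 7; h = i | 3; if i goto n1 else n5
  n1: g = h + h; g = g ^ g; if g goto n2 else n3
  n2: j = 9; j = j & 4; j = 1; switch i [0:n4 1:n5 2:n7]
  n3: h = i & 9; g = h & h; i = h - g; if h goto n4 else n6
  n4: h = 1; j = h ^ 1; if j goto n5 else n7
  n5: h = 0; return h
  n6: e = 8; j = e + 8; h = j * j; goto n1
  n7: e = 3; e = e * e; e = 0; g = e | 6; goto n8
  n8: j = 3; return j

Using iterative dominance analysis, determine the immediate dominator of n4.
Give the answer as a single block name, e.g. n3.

Answer: n1

Analysis:
idom tree: n1←n0 n2←n1 n3←n1 n4←n1 n5←n0 n6←n3 n7←n1 n8←n7
Dom at joins:
  n1: preds {n0,n6}: {n0} ∩ {n0,n1,n3,n6} = {n0}; idom=n0
  n4: preds {n2,n3}: {n0,n1,n2} ∩ {n0,n1,n3} = {n0,n1}; idom=n1
  n5: preds {n0,n2,n4}: {n0} ∩ {n0,n1,n2} ∩ {n0,n1,n4} = {n0}; idom=n0
  n7: preds {n2,n4}: {n0,n1,n2} ∩ {n0,n1,n4} = {n0,n1}; idom=n1

idom(n4) = n1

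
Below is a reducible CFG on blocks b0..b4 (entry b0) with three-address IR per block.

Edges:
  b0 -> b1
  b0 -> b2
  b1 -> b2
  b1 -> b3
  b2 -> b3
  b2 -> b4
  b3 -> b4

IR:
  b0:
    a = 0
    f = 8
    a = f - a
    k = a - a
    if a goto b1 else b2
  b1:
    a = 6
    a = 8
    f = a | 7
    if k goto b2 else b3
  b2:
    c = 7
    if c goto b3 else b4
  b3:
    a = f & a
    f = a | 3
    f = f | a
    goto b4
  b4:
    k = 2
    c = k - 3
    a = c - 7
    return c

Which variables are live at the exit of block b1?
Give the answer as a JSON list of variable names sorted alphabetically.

Block summaries:
  b0: {a,f,k} / ∅
  b1: {a,f} / {k}
  b2: {c} / ∅
  b3: {a,f} / {a,f}
  b4: {a,c,k} / ∅

Liveness:
  b0: in=∅ out={a,f,k}
  b1: in={k} out={a,f}
  b2: in={a,f} out={a,f}
  b3: in={a,f} out=∅
  b4: in=∅ out=∅

live-out(b1) = ["a", "f"]

Answer: ["a", "f"]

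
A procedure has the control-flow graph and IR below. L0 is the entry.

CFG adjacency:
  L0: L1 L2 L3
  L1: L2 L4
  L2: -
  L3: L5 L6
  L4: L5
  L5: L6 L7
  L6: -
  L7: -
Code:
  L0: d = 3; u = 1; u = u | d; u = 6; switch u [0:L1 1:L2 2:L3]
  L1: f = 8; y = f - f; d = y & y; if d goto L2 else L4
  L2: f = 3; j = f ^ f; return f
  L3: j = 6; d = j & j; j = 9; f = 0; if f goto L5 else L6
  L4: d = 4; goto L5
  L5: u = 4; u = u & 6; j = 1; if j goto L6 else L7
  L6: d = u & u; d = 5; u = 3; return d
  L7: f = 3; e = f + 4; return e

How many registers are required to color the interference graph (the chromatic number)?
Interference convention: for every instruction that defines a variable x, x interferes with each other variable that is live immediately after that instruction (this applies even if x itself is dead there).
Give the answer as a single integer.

Answer: 3

Derivation:
Per-block:
  L0: def={d,u} ue=∅
  L1: def={d,f,y} ue=∅
  L2: def={f,j} ue=∅
  L3: def={d,f,j} ue=∅
  L4: def={d} ue=∅
  L5: def={j,u} ue=∅
  L6: def={d,u} ue={u}
  L7: def={e,f} ue=∅

Live sets:
  L0 li=∅ lo={u}
  L1 li=∅ lo=∅
  L2 li=∅ lo=∅
  L3 li={u} lo={u}
  L4 li=∅ lo=∅
  L5 li=∅ lo={u}
  L6 li={u} lo=∅
  L7 li=∅ lo=∅

Interference:
  d: {u}
  e: ∅
  f: {j,u}
  j: {f,u}
  u: {d,f,j}
  y: ∅

Colouring:
  clique {f,j,u} ⇒ need ≥ 3
  assign d→R1 e→R0 f→R1 j→R2 u→R0 y→R0 — no edge inside a register ⇒ χ ≤ 3
  χ = 3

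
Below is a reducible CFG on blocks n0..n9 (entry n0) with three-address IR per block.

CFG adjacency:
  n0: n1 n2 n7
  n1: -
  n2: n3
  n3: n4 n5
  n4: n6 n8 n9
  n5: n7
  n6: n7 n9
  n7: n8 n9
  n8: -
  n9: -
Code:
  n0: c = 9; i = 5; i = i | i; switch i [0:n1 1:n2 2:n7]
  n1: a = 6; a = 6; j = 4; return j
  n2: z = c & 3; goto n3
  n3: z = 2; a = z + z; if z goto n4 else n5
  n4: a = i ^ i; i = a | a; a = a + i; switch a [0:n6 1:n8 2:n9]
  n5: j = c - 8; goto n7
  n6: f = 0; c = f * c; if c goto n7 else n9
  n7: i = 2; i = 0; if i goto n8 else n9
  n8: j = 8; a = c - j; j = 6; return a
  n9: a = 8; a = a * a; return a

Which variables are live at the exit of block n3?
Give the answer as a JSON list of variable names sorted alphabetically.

Block summaries:
  n0: def={c,i} ue=∅
  n1: def={a,j} ue=∅
  n2: def={z} ue={c}
  n3: def={a,z} ue=∅
  n4: def={a,i} ue={i}
  n5: def={j} ue={c}
  n6: def={c,f} ue={c}
  n7: def={i} ue=∅
  n8: def={a,j} ue={c}
  n9: def={a} ue=∅

Liveness:
  live n0: ∅→{c,i}
  live n1: ∅→∅
  live n2: {c,i}→{c,i}
  live n3: {c,i}→{c,i}
  live n4: {c,i}→{c}
  live n5: {c}→{c}
  live n6: {c}→{c}
  live n7: {c}→{c}
  live n8: {c}→∅
  live n9: ∅→∅

live-out(n3) = ["c", "i"]

Answer: ["c", "i"]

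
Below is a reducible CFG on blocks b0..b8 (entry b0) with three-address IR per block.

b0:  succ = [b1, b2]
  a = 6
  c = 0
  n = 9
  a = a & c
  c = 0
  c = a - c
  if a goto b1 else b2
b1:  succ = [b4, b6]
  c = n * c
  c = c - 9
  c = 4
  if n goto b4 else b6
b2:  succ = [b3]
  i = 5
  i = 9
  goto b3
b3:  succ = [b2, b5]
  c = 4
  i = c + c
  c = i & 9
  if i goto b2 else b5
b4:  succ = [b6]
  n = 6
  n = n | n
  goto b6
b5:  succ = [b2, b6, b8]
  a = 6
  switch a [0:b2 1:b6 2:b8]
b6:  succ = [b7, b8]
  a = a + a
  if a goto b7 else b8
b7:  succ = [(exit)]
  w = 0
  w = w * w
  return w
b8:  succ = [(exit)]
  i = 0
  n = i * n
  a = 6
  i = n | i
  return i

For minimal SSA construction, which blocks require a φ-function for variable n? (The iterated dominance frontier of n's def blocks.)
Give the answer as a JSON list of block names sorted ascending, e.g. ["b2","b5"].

idom tree: b1←b0 b2←b0 b3←b2 b4←b1 b5←b3 b6←b0 b7←b6 b8←b0
Dom at joins:
  b2: preds {b0,b3,b5}: {b0} ∩ {b0,b2,b3} ∩ {b0,b2,b3,b5} = {b0}; idom=b0
  b6: preds {b1,b4,b5}: {b0,b1} ∩ {b0,b1,b4} ∩ {b0,b2,b3,b5} = {b0}; idom=b0
  b8: preds {b5,b6}: {b0,b2,b3,b5} ∩ {b0,b6} = {b0}; idom=b0

DF derivation:
  b2←b0: walk · to b0
  b2←b3: walk b3→b2 to b0
  b2←b5: walk b5→b3→b2 to b0
  b6←b1: walk b1 to b0
  b6←b4: walk b4→b1 to b0
  b6←b5: walk b5→b3→b2 to b0
  b8←b5: walk b5→b3→b2 to b0
  b8←b6: walk b6 to b0
  b0 → ∅
  b1 → {b6}
  b2 → {b2,b6,b8}
  b3 → {b2,b6,b8}
  b4 → {b6}
  b5 → {b2,b6,b8}
  b6 → {b8}
  b7 → ∅
  b8 → ∅

φ for n: defs {b0,b4,b8}
  DF⁺ = {b6,b8}

Answer: ["b6", "b8"]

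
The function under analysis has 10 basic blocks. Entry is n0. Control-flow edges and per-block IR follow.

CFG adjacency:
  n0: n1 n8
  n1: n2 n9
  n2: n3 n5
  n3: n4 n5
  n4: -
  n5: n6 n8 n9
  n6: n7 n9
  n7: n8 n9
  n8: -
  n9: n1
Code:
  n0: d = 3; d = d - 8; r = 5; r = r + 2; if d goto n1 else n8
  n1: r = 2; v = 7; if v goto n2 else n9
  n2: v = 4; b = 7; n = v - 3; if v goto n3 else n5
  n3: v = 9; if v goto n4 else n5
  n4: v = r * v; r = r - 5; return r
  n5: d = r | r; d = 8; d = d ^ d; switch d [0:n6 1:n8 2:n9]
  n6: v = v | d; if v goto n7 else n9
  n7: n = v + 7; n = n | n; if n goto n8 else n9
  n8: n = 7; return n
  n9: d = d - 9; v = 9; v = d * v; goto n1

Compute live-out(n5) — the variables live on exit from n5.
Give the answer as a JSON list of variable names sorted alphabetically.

def/use:
  n0 def {d,r} use ∅
  n1 def {r,v} use ∅
  n2 def {b,n,v} use ∅
  n3 def {v} use ∅
  n4 def {r,v} use {r,v}
  n5 def {d} use {r}
  n6 def {v} use {d,v}
  n7 def {n} use {v}
  n8 def {n} use ∅
  n9 def {d,v} use {d}

Live sets:
  live n0: ∅→{d}
  live n1: {d}→{d,r}
  live n2: {r}→{r,v}
  live n3: {r}→{r,v}
  live n4: {r,v}→∅
  live n5: {r,v}→{d,v}
  live n6: {d,v}→{d,v}
  live n7: {d,v}→{d}
  live n8: ∅→∅
  live n9: {d}→{d}

live-out(n5) = ["d", "v"]

Answer: ["d", "v"]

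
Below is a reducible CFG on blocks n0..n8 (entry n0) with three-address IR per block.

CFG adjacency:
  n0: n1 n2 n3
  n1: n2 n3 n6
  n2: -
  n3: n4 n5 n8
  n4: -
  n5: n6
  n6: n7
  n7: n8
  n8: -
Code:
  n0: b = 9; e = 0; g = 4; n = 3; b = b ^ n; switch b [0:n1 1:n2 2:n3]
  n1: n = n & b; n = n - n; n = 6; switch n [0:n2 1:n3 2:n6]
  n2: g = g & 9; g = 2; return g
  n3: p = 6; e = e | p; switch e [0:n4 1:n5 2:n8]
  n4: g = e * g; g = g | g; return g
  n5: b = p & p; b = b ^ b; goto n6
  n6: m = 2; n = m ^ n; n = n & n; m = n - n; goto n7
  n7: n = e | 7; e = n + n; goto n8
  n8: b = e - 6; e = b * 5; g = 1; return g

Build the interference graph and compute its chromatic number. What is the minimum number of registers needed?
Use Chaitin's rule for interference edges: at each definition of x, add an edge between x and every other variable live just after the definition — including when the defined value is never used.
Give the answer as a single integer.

Block summaries:
  n0: def={b,e,g,n} ue=∅
  n1: def={n} ue={b,n}
  n2: def={g} ue={g}
  n3: def={e,p} ue={e}
  n4: def={g} ue={e,g}
  n5: def={b} ue={p}
  n6: def={m,n} ue={n}
  n7: def={e,n} ue={e}
  n8: def={b,e,g} ue={e}

Live sets:
  live n0: ∅→{b,e,g,n}
  live n1: {b,e,g,n}→{e,g,n}
  live n2: {g}→∅
  live n3: {e,g,n}→{e,g,n,p}
  live n4: {e,g}→∅
  live n5: {e,n,p}→{e,n}
  live n6: {e,n}→{e}
  live n7: {e}→{e}
  live n8: {e}→∅

Interfere edges:
  b: {e,g,n}
  e: {b,g,m,n,p}
  g: {b,e,n,p}
  m: {e,n}
  n: {b,e,g,m,p}
  p: {e,g,n}

Chromatic number:
  clique {b,e,g,n} ⇒ need ≥ 4
  assign b→R3 e→R0 g→R2 m→R2 n→R1 p→R3 — no edge inside a register ⇒ χ ≤ 4
  χ = 4

Answer: 4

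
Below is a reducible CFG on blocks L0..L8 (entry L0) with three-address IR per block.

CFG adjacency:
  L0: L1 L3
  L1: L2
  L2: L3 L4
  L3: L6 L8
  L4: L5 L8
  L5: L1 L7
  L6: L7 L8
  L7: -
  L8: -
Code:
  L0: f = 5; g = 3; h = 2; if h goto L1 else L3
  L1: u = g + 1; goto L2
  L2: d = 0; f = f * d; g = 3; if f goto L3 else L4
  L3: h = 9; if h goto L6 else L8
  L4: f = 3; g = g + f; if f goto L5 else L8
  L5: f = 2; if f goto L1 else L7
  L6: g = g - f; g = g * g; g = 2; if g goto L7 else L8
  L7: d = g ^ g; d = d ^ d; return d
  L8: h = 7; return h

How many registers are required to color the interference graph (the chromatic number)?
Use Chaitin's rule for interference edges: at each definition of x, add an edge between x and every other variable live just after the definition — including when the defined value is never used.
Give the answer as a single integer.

Answer: 3

Derivation:
Block summaries:
  L0: def={f,g,h} ue=∅
  L1: def={u} ue={g}
  L2: def={d,f,g} ue={f}
  L3: def={h} ue=∅
  L4: def={f,g} ue={g}
  L5: def={f} ue=∅
  L6: def={g} ue={f,g}
  L7: def={d} ue={g}
  L8: def={h} ue=∅

Liveness:
  L0: in=∅ out={f,g}
  L1: in={f,g} out={f}
  L2: in={f} out={f,g}
  L3: in={f,g} out={f,g}
  L4: in={g} out={g}
  L5: in={g} out={f,g}
  L6: in={f,g} out={g}
  L7: in={g} out=∅
  L8: in=∅ out=∅

Interference:
  d: {f}
  f: {d,g,h,u}
  g: {f,h}
  h: {f,g}
  u: {f}

Colouring:
  {f,g,h} pairwise interfere (3-clique) ⇒ χ ≥ 3
  3-colouring: c0={f}  c1={d,g,u}  c2={h}
  χ = 3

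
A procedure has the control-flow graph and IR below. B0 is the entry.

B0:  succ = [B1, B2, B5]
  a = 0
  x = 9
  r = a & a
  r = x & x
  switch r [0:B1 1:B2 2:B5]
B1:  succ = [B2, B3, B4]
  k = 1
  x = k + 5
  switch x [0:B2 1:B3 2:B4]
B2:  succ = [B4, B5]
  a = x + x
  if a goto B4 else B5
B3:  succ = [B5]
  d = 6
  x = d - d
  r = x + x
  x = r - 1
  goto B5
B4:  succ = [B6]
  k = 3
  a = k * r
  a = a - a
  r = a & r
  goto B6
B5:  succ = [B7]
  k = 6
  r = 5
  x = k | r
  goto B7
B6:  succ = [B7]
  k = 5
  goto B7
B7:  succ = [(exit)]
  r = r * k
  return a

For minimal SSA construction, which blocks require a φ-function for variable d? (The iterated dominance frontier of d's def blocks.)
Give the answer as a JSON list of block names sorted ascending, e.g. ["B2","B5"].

idom tree: B1←B0 B2←B0 B3←B1 B4←B0 B5←B0 B6←B4 B7←B0
Dom∩ at merges:
  B2: preds {B0,B1}: {B0} ∩ {B0,B1} = {B0}; idom=B0
  B4: preds {B1,B2}: {B0,B1} ∩ {B0,B2} = {B0}; idom=B0
  B5: preds {B0,B2,B3}: {B0} ∩ {B0,B2} ∩ {B0,B1,B3} = {B0}; idom=B0
  B7: preds {B5,B6}: {B0,B5} ∩ {B0,B4,B6} = {B0}; idom=B0

DF walk-up:
  join B2 pred B0: · stop@B0
  join B2 pred B1: B1 stop@B0
  join B4 pred B1: B1 stop@B0
  join B4 pred B2: B2 stop@B0
  join B5 pred B0: · stop@B0
  join B5 pred B2: B2 stop@B0
  join B5 pred B3: B3→B1 stop@B0
  join B7 pred B5: B5 stop@B0
  join B7 pred B6: B6→B4 stop@B0
  B0 → ∅
  B1 → {B2,B4,B5}
  B2 → {B4,B5}
  B3 → {B5}
  B4 → {B7}
  B5 → {B7}
  B6 → {B7}
  B7 → ∅

φ for d: defs {B3}
  DF⁺ = {B5,B7}

Answer: ["B5", "B7"]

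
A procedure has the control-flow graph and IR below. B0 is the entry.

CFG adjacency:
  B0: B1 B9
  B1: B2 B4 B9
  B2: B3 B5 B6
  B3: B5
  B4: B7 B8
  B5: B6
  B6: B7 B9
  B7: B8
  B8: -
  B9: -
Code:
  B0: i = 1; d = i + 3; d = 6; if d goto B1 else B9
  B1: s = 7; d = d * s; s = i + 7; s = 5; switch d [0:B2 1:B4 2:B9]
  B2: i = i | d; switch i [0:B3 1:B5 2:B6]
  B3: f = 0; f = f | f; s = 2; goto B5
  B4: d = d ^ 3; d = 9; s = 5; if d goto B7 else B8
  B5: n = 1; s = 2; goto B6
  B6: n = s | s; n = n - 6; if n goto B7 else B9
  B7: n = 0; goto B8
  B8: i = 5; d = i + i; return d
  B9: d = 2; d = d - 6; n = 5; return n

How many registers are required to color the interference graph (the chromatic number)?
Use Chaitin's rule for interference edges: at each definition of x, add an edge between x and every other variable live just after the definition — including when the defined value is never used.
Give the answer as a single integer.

Block summaries:
  B0: {d,i} / ∅
  B1: {d,s} / {d,i}
  B2: {i} / {d,i}
  B3: {f,s} / ∅
  B4: {d,s} / {d}
  B5: {n,s} / ∅
  B6: {n} / {s}
  B7: {n} / ∅
  B8: {d,i} / ∅
  B9: {d,n} / ∅

Backward fixpoint:
  B0 li=∅ lo={d,i}
  B1 li={d,i} lo={d,i,s}
  B2 li={d,i,s} lo={s}
  B3 li=∅ lo=∅
  B4 li={d} lo=∅
  B5 li=∅ lo={s}
  B6 li={s} lo=∅
  B7 li=∅ lo=∅
  B8 li=∅ lo=∅
  B9 li=∅ lo=∅

Interference:
  d↔{i,s}
  f↔∅
  i↔{d,s}
  n↔∅
  s↔{d,i}

Colouring:
  {d,i,s} pairwise interfere (3-clique) ⇒ χ ≥ 3
  3-colouring: c0={d,f,n}  c1={i}  c2={s}
  χ = 3

Answer: 3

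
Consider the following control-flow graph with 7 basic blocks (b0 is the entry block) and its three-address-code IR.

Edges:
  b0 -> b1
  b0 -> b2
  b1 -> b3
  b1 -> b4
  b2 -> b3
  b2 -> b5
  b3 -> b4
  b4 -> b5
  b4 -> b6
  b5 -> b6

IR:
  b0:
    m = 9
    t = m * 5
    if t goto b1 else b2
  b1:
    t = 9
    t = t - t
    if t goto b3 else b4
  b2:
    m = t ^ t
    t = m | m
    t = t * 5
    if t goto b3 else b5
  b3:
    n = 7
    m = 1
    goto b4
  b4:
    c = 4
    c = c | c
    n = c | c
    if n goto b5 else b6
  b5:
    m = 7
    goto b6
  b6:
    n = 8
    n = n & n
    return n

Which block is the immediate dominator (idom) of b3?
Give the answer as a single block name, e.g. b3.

idom tree: b1←b0 b2←b0 b3←b0 b4←b0 b5←b0 b6←b0
Dom at joins:
  b3: preds {b1,b2}: {b0,b1} ∩ {b0,b2} = {b0}; idom=b0
  b4: preds {b1,b3}: {b0,b1} ∩ {b0,b3} = {b0}; idom=b0
  b5: preds {b2,b4}: {b0,b2} ∩ {b0,b4} = {b0}; idom=b0
  b6: preds {b4,b5}: {b0,b4} ∩ {b0,b5} = {b0}; idom=b0

idom(b3) = b0

Answer: b0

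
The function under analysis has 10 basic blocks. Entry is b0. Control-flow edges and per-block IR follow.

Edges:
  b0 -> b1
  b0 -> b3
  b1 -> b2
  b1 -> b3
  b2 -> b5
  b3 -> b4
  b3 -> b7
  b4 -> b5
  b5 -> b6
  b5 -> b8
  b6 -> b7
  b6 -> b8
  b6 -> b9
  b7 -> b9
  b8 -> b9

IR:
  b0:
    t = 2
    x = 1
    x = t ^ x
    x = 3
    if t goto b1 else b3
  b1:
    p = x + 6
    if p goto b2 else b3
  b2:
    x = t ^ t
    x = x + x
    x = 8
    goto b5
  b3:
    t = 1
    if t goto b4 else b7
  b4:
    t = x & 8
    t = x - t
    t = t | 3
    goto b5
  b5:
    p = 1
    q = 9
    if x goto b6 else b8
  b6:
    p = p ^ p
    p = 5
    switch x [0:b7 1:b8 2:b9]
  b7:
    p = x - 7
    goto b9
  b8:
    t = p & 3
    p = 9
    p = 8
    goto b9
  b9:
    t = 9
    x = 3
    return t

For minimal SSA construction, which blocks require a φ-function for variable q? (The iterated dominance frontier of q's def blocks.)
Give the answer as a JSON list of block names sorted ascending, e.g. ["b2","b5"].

idom tree: b1←b0 b2←b1 b3←b0 b4←b3 b5←b0 b6←b5 b7←b0 b8←b5 b9←b0
Join-block Dom:
  b3: preds {b0,b1}: {b0} ∩ {b0,b1} = {b0}; idom=b0
  b5: preds {b2,b4}: {b0,b1,b2} ∩ {b0,b3,b4} = {b0}; idom=b0
  b7: preds {b3,b6}: {b0,b3} ∩ {b0,b5,b6} = {b0}; idom=b0
  b8: preds {b5,b6}: {b0,b5} ∩ {b0,b5,b6} = {b0,b5}; idom=b5
  b9: preds {b6,b7,b8}: {b0,b5,b6} ∩ {b0,b7} ∩ {b0,b5,b8} = {b0}; idom=b0

Frontier:
  join b3 pred b0: · stop@b0
  join b3 pred b1: b1 stop@b0
  join b5 pred b2: b2→b1 stop@b0
  join b5 pred b4: b4→b3 stop@b0
  join b7 pred b3: b3 stop@b0
  join b7 pred b6: b6→b5 stop@b0
  join b8 pred b5: · stop@b5
  join b8 pred b6: b6 stop@b5
  join b9 pred b6: b6→b5 stop@b0
  join b9 pred b7: b7 stop@b0
  join b9 pred b8: b8→b5 stop@b0
  b0: DF=∅
  b1: DF={b3,b5}
  b2: DF={b5}
  b3: DF={b5,b7}
  b4: DF={b5}
  b5: DF={b7,b9}
  b6: DF={b7,b8,b9}
  b7: DF={b9}
  b8: DF={b9}
  b9: DF=∅

φ for q: defs {b5}
  DF⁺ = {b7,b9}

Answer: ["b7", "b9"]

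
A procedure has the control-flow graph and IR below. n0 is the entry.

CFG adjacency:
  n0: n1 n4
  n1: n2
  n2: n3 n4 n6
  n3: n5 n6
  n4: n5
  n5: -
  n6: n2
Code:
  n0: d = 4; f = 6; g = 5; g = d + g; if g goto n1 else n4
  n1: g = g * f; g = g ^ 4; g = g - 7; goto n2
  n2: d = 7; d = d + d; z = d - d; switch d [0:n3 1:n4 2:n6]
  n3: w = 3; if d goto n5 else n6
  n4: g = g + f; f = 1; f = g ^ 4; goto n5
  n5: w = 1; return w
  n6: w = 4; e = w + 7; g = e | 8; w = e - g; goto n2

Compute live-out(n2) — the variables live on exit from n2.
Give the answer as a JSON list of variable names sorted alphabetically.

def/use:
  n0: {d,f,g} / ∅
  n1: {g} / {f,g}
  n2: {d,z} / ∅
  n3: {w} / {d}
  n4: {f,g} / {f,g}
  n5: {w} / ∅
  n6: {e,g,w} / ∅

Liveness:
  n0 li=∅ lo={f,g}
  n1 li={f,g} lo={f,g}
  n2 li={f,g} lo={d,f,g}
  n3 li={d,f} lo={f}
  n4 li={f,g} lo=∅
  n5 li=∅ lo=∅
  n6 li={f} lo={f,g}

live-out(n2) = ["d", "f", "g"]

Answer: ["d", "f", "g"]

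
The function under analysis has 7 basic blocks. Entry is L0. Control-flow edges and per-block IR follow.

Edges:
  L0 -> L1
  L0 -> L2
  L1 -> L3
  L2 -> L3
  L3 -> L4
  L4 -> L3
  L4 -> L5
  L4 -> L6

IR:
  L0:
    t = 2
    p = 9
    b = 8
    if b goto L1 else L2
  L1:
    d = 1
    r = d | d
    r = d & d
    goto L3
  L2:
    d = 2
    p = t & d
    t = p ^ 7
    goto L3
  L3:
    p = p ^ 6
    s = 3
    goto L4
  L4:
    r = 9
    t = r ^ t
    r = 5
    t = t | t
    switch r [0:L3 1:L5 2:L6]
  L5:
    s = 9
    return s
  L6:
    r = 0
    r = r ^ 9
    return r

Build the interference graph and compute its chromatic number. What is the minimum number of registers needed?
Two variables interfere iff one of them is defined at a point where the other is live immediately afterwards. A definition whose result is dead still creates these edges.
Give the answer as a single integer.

Per-block:
  L0: {b,p,t} / ∅
  L1: {d,r} / ∅
  L2: {d,p,t} / {t}
  L3: {p,s} / {p}
  L4: {r,t} / {t}
  L5: {s} / ∅
  L6: {r} / ∅

Live sets:
  L0 li=∅ lo={p,t}
  L1 li={p,t} lo={p,t}
  L2 li={t} lo={p,t}
  L3 li={p,t} lo={p,t}
  L4 li={p,t} lo={p,t}
  L5 li=∅ lo=∅
  L6 li=∅ lo=∅

Interfere edges:
  b: {p,t}
  d: {p,r,t}
  p: {b,d,r,s,t}
  r: {d,p,t}
  s: {p,t}
  t: {b,d,p,r,s}

Registers:
  clique {d,p,r,t} ⇒ need ≥ 4
  4-colouring: c0={p}  c1={t}  c2={b,d,s}  c3={r}
  χ = 4

Answer: 4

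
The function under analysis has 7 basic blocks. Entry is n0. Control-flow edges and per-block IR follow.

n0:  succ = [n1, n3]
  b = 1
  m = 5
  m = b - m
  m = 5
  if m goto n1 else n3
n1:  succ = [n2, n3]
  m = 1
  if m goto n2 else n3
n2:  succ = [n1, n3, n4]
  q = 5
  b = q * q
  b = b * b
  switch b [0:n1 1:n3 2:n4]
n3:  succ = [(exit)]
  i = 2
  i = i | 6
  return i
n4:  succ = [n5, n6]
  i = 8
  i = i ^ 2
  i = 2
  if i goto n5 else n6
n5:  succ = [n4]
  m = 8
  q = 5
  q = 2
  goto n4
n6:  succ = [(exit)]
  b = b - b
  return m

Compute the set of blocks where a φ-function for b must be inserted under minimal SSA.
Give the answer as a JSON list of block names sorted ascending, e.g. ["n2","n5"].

idom tree: n1←n0 n2←n1 n3←n0 n4←n2 n5←n4 n6←n4
Join-block Dom:
  n1: preds {n0,n2}: {n0} ∩ {n0,n1,n2} = {n0}; idom=n0
  n3: preds {n0,n1,n2}: {n0} ∩ {n0,n1} ∩ {n0,n1,n2} = {n0}; idom=n0
  n4: preds {n2,n5}: {n0,n1,n2} ∩ {n0,n1,n2,n4,n5} = {n0,n1,n2}; idom=n2

Frontier:
  join n1 pred n0: · stop@n0
  join n1 pred n2: n2→n1 stop@n0
  join n3 pred n0: · stop@n0
  join n3 pred n1: n1 stop@n0
  join n3 pred n2: n2→n1 stop@n0
  join n4 pred n2: · stop@n2
  join n4 pred n5: n5→n4 stop@n2
  n0: DF=∅
  n1: DF={n1,n3}
  n2: DF={n1,n3}
  n3: DF=∅
  n4: DF={n4}
  n5: DF={n4}
  n6: DF=∅

φ for b: defs {n0,n2,n6}
  DF⁺ = {n1,n3}

Answer: ["n1", "n3"]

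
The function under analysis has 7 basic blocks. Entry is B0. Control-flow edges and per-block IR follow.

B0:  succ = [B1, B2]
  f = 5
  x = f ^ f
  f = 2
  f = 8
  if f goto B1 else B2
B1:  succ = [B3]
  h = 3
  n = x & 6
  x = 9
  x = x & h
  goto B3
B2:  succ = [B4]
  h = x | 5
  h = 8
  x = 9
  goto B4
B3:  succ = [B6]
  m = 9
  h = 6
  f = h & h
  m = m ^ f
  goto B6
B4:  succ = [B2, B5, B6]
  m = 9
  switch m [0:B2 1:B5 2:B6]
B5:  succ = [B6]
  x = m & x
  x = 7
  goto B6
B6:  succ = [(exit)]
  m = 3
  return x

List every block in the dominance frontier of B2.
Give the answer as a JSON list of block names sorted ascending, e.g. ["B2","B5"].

idom tree: B1←B0 B2←B0 B3←B1 B4←B2 B5←B4 B6←B0
Join-block Dom:
  B2: preds {B0,B4}: {B0} ∩ {B0,B2,B4} = {B0}; idom=B0
  B6: preds {B3,B4,B5}: {B0,B1,B3} ∩ {B0,B2,B4} ∩ {B0,B2,B4,B5} = {B0}; idom=B0

Frontier:
  join B2 pred B0: · stop@B0
  join B2 pred B4: B4→B2 stop@B0
  join B6 pred B3: B3→B1 stop@B0
  join B6 pred B4: B4→B2 stop@B0
  join B6 pred B5: B5→B4→B2 stop@B0
  B0: DF=∅
  B1: DF={B6}
  B2: DF={B2,B6}
  B3: DF={B6}
  B4: DF={B2,B6}
  B5: DF={B6}
  B6: DF=∅

DF(B2) = ["B2", "B6"]

Answer: ["B2", "B6"]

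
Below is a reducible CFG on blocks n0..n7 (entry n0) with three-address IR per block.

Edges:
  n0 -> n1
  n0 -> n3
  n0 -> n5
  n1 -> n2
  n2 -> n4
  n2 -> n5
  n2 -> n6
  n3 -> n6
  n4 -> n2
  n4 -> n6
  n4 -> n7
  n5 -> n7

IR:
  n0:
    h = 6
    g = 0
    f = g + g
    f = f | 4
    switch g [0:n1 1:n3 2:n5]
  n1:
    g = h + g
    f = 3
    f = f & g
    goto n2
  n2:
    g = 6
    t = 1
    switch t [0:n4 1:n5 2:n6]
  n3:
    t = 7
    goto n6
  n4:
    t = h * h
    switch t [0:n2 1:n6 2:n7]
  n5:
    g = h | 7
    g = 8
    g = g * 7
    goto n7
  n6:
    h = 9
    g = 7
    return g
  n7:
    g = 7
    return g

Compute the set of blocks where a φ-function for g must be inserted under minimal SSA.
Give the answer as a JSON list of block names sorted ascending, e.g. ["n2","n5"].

Answer: ["n2", "n5", "n6", "n7"]

Derivation:
idom tree: n1←n0 n2←n1 n3←n0 n4←n2 n5←n0 n6←n0 n7←n0
Join-block Dom:
  n2: preds {n1,n4}: {n0,n1} ∩ {n0,n1,n2,n4} = {n0,n1}; idom=n1
  n5: preds {n0,n2}: {n0} ∩ {n0,n1,n2} = {n0}; idom=n0
  n6: preds {n2,n3,n4}: {n0,n1,n2} ∩ {n0,n3} ∩ {n0,n1,n2,n4} = {n0}; idom=n0
  n7: preds {n4,n5}: {n0,n1,n2,n4} ∩ {n0,n5} = {n0}; idom=n0

DF derivation:
  n2←n1: walk · to n1
  n2←n4: walk n4→n2 to n1
  n5←n0: walk · to n0
  n5←n2: walk n2→n1 to n0
  n6←n2: walk n2→n1 to n0
  n6←n3: walk n3 to n0
  n6←n4: walk n4→n2→n1 to n0
  n7←n4: walk n4→n2→n1 to n0
  n7←n5: walk n5 to n0
  n0 → ∅
  n1 → {n5,n6,n7}
  n2 → {n2,n5,n6,n7}
  n3 → {n6}
  n4 → {n2,n6,n7}
  n5 → {n7}
  n6 → ∅
  n7 → ∅

φ for g: defs {n0,n1,n2,n5,n6,n7}
  DF⁺ = {n2,n5,n6,n7}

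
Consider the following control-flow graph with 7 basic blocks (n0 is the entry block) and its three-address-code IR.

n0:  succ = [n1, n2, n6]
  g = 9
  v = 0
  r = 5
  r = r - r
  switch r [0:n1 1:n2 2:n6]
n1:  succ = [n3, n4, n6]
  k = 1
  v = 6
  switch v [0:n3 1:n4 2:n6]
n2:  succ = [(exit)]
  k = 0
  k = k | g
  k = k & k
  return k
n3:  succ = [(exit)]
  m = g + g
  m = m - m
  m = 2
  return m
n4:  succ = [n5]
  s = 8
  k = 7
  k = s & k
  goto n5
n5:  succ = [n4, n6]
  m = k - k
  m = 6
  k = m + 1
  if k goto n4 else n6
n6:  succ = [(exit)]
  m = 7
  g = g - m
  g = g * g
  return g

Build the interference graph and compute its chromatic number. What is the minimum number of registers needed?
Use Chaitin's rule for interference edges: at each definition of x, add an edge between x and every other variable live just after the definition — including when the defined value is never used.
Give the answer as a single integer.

Answer: 3

Working:
Block summaries:
  n0: def={g,r,v} ue=∅
  n1: def={k,v} ue=∅
  n2: def={k} ue={g}
  n3: def={m} ue={g}
  n4: def={k,s} ue=∅
  n5: def={k,m} ue={k}
  n6: def={g,m} ue={g}

Live sets:
  n0: in=∅ out={g}
  n1: in={g} out={g}
  n2: in={g} out=∅
  n3: in={g} out=∅
  n4: in={g} out={g,k}
  n5: in={g,k} out={g}
  n6: in={g} out=∅

Interference:
  g: {k,m,r,s,v}
  k: {g,s}
  m: {g}
  r: {g}
  s: {g,k}
  v: {g}

Registers:
  lower bound: {g,k,s} mutually conflict ⇒ χ ≥ 3
  assign g→r0 k→r1 m→r1 r→r1 s→r2 v→r1 — no edge inside a register ⇒ χ ≤ 3
  χ = 3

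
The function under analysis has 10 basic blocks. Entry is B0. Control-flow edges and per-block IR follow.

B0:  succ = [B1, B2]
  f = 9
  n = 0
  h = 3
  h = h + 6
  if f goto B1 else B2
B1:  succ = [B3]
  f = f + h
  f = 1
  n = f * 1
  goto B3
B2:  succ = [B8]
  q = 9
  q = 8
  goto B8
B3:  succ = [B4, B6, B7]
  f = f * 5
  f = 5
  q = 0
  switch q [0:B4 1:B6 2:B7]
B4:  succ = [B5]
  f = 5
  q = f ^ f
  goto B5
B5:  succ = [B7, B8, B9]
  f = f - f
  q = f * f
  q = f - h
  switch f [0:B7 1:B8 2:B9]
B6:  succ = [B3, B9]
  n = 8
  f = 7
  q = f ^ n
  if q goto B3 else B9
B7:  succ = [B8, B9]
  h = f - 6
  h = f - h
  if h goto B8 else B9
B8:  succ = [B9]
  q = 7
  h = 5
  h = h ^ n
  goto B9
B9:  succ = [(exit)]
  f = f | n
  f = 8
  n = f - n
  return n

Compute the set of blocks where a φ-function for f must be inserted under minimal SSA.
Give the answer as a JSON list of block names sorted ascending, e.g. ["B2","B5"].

idom tree: B1←B0 B2←B0 B3←B1 B4←B3 B5←B4 B6←B3 B7←B3 B8←B0 B9←B0
Dom at joins:
  B3: preds {B1,B6}: {B0,B1} ∩ {B0,B1,B3,B6} = {B0,B1}; idom=B1
  B7: preds {B3,B5}: {B0,B1,B3} ∩ {B0,B1,B3,B4,B5} = {B0,B1,B3}; idom=B3
  B8: preds {B2,B5,B7}: {B0,B2} ∩ {B0,B1,B3,B4,B5} ∩ {B0,B1,B3,B7} = {B0}; idom=B0
  B9: preds {B5,B6,B7,B8}: {B0,B1,B3,B4,B5} ∩ {B0,B1,B3,B6} ∩ {B0,B1,B3,B7} ∩ {B0,B8} = {B0}; idom=B0

DF derivation:
  join B3 pred B1: · stop@B1
  join B3 pred B6: B6→B3 stop@B1
  join B7 pred B3: · stop@B3
  join B7 pred B5: B5→B4 stop@B3
  join B8 pred B2: B2 stop@B0
  join B8 pred B5: B5→B4→B3→B1 stop@B0
  join B8 pred B7: B7→B3→B1 stop@B0
  join B9 pred B5: B5→B4→B3→B1 stop@B0
  join B9 pred B6: B6→B3→B1 stop@B0
  join B9 pred B7: B7→B3→B1 stop@B0
  join B9 pred B8: B8 stop@B0
  B0 → ∅
  B1 → {B8,B9}
  B2 → {B8}
  B3 → {B3,B8,B9}
  B4 → {B7,B8,B9}
  B5 → {B7,B8,B9}
  B6 → {B3,B9}
  B7 → {B8,B9}
  B8 → {B9}
  B9 → ∅

φ for f: defs {B0,B1,B3,B4,B5,B6,B9}
  DF⁺ = {B3,B7,B8,B9}

Answer: ["B3", "B7", "B8", "B9"]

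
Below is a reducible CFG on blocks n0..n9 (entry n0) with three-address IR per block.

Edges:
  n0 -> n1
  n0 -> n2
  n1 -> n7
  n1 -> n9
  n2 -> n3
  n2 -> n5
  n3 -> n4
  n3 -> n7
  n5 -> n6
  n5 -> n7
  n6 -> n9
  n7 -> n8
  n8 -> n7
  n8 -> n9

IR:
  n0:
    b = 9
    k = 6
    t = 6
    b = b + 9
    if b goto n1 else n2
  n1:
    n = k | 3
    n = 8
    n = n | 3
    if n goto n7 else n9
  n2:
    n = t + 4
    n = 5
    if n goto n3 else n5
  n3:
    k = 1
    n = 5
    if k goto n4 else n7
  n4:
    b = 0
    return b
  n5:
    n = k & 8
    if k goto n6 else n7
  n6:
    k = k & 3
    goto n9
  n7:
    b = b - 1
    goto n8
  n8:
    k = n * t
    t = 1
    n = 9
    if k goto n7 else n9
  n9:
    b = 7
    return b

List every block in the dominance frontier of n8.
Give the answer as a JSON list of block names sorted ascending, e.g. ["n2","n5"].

idom tree: n1←n0 n2←n0 n3←n2 n4←n3 n5←n2 n6←n5 n7←n0 n8←n7 n9←n0
Join-block Dom:
  n7: preds {n1,n3,n5,n8}: {n0,n1} ∩ {n0,n2,n3} ∩ {n0,n2,n5} ∩ {n0,n7,n8} = {n0}; idom=n0
  n9: preds {n1,n6,n8}: {n0,n1} ∩ {n0,n2,n5,n6} ∩ {n0,n7,n8} = {n0}; idom=n0

DF derivation:
  n7←n1: walk n1 to n0
  n7←n3: walk n3→n2 to n0
  n7←n5: walk n5→n2 to n0
  n7←n8: walk n8→n7 to n0
  n9←n1: walk n1 to n0
  n9←n6: walk n6→n5→n2 to n0
  n9←n8: walk n8→n7 to n0
  n0: DF=∅
  n1: DF={n7,n9}
  n2: DF={n7,n9}
  n3: DF={n7}
  n4: DF=∅
  n5: DF={n7,n9}
  n6: DF={n9}
  n7: DF={n7,n9}
  n8: DF={n7,n9}
  n9: DF=∅

DF(n8) = ["n7", "n9"]

Answer: ["n7", "n9"]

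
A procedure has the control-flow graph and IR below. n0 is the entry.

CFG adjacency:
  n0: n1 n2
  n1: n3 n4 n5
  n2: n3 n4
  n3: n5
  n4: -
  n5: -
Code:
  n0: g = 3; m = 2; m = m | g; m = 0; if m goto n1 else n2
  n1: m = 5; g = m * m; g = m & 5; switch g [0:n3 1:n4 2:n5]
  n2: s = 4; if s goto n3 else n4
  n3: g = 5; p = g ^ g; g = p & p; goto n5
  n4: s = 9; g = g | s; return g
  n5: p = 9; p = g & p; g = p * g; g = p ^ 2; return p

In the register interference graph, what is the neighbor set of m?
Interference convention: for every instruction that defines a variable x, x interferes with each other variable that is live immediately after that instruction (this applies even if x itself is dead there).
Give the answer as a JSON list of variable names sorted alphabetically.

Per-block:
  n0 def {g,m} use ∅
  n1 def {g,m} use ∅
  n2 def {s} use ∅
  n3 def {g,p} use ∅
  n4 def {g,s} use {g}
  n5 def {g,p} use {g}

Live sets:
  n0 li=∅ lo={g}
  n1 li=∅ lo={g}
  n2 li={g} lo={g}
  n3 li=∅ lo={g}
  n4 li={g} lo=∅
  n5 li={g} lo=∅

Interference:
  g — {m,p,s}
  m — {g}
  p — {g}
  s — {g}

N(m) = ["g"]

Answer: ["g"]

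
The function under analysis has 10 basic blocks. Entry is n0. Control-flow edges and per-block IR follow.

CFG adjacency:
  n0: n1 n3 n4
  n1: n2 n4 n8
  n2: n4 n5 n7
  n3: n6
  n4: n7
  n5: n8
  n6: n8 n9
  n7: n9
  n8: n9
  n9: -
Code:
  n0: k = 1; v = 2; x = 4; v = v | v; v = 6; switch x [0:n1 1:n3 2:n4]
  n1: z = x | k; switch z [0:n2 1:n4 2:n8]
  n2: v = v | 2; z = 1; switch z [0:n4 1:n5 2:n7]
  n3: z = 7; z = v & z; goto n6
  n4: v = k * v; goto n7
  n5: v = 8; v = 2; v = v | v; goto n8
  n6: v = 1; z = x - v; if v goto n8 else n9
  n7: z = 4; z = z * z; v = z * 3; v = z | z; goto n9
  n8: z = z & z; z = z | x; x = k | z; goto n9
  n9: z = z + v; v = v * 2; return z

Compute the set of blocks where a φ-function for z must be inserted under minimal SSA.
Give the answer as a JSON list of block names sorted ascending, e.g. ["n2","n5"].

Answer: ["n4", "n7", "n8", "n9"]

Derivation:
idom tree: n1←n0 n2←n1 n3←n0 n4←n0 n5←n2 n6←n3 n7←n0 n8←n0 n9←n0
Dom∩ at merges:
  n4: preds {n0,n1,n2}: {n0} ∩ {n0,n1} ∩ {n0,n1,n2} = {n0}; idom=n0
  n7: preds {n2,n4}: {n0,n1,n2} ∩ {n0,n4} = {n0}; idom=n0
  n8: preds {n1,n5,n6}: {n0,n1} ∩ {n0,n1,n2,n5} ∩ {n0,n3,n6} = {n0}; idom=n0
  n9: preds {n6,n7,n8}: {n0,n3,n6} ∩ {n0,n7} ∩ {n0,n8} = {n0}; idom=n0

Frontier:
  join n4 pred n0: · stop@n0
  join n4 pred n1: n1 stop@n0
  join n4 pred n2: n2→n1 stop@n0
  join n7 pred n2: n2→n1 stop@n0
  join n7 pred n4: n4 stop@n0
  join n8 pred n1: n1 stop@n0
  join n8 pred n5: n5→n2→n1 stop@n0
  join n8 pred n6: n6→n3 stop@n0
  join n9 pred n6: n6→n3 stop@n0
  join n9 pred n7: n7 stop@n0
  join n9 pred n8: n8 stop@n0
  n0 → ∅
  n1 → {n4,n7,n8}
  n2 → {n4,n7,n8}
  n3 → {n8,n9}
  n4 → {n7}
  n5 → {n8}
  n6 → {n8,n9}
  n7 → {n9}
  n8 → {n9}
  n9 → ∅

φ for z: defs {n1,n2,n3,n6,n7,n8,n9}
  DF⁺ = {n4,n7,n8,n9}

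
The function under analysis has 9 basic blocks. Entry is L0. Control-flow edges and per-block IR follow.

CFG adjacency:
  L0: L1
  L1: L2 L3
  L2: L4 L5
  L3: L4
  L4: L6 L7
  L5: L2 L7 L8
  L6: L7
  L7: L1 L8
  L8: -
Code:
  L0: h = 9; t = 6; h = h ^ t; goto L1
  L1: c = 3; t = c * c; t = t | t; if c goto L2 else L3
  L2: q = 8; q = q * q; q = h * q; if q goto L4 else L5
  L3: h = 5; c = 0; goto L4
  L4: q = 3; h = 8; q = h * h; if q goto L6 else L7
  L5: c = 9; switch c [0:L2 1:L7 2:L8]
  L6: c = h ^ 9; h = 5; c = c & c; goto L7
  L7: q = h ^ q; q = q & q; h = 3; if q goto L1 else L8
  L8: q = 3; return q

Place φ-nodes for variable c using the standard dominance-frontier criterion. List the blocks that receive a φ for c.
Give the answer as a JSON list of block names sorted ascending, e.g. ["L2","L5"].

Answer: ["L1", "L2", "L4", "L7", "L8"]

Working:
idom tree: L1←L0 L2←L1 L3←L1 L4←L1 L5←L2 L6←L4 L7←L1 L8←L1
Join-block Dom:
  L1: preds {L0,L7}: {L0} ∩ {L0,L1,L7} = {L0}; idom=L0
  L2: preds {L1,L5}: {L0,L1} ∩ {L0,L1,L2,L5} = {L0,L1}; idom=L1
  L4: preds {L2,L3}: {L0,L1,L2} ∩ {L0,L1,L3} = {L0,L1}; idom=L1
  L7: preds {L4,L5,L6}: {L0,L1,L4} ∩ {L0,L1,L2,L5} ∩ {L0,L1,L4,L6} = {L0,L1}; idom=L1
  L8: preds {L5,L7}: {L0,L1,L2,L5} ∩ {L0,L1,L7} = {L0,L1}; idom=L1

Frontier:
  join L1 pred L0: · stop@L0
  join L1 pred L7: L7→L1 stop@L0
  join L2 pred L1: · stop@L1
  join L2 pred L5: L5→L2 stop@L1
  join L4 pred L2: L2 stop@L1
  join L4 pred L3: L3 stop@L1
  join L7 pred L4: L4 stop@L1
  join L7 pred L5: L5→L2 stop@L1
  join L7 pred L6: L6→L4 stop@L1
  join L8 pred L5: L5→L2 stop@L1
  join L8 pred L7: L7 stop@L1
  DF(L0)=∅
  DF(L1)={L1}
  DF(L2)={L2,L4,L7,L8}
  DF(L3)={L4}
  DF(L4)={L7}
  DF(L5)={L2,L7,L8}
  DF(L6)={L7}
  DF(L7)={L1,L8}
  DF(L8)=∅

φ for c: defs {L1,L3,L5,L6}
  DF⁺ = {L1,L2,L4,L7,L8}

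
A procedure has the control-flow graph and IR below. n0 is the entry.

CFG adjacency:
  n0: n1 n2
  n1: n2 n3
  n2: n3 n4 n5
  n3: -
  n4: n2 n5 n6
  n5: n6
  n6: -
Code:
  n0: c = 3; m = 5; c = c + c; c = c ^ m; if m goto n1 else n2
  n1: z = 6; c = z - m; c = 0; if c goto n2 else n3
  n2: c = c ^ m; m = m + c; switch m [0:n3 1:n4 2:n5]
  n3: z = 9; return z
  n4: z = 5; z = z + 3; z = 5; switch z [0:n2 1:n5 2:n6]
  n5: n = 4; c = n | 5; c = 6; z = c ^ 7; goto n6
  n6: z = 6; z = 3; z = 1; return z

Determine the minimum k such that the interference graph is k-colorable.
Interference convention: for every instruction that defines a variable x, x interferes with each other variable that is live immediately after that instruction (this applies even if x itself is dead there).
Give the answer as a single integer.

Answer: 3

Working:
Per-block:
  n0 def {c,m} use ∅
  n1 def {c,z} use {m}
  n2 def {c,m} use {c,m}
  n3 def {z} use ∅
  n4 def {z} use ∅
  n5 def {c,n,z} use ∅
  n6 def {z} use ∅

Backward fixpoint:
  n0: in=∅ out={c,m}
  n1: in={m} out={c,m}
  n2: in={c,m} out={c,m}
  n3: in=∅ out=∅
  n4: in={c,m} out={c,m}
  n5: in=∅ out=∅
  n6: in=∅ out=∅

Interference:
  c — {m,z}
  m — {c,z}
  n — ∅
  z — {c,m}

Chromatic number:
  clique {c,m,z} ⇒ need ≥ 3
  assign c→c0 m→c1 n→c0 z→c2 — no edge inside a register ⇒ χ ≤ 3
  χ = 3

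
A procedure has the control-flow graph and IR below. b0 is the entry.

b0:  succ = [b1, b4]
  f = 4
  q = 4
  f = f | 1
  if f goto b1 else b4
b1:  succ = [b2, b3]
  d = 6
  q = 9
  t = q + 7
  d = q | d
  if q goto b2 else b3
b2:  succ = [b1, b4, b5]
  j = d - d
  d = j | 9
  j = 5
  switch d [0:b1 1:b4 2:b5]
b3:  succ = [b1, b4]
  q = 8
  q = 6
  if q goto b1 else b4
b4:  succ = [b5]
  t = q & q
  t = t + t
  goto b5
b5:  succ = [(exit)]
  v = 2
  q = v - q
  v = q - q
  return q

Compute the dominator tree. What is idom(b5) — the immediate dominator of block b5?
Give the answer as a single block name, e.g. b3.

idom tree: b1←b0 b2←b1 b3←b1 b4←b0 b5←b0
Dom at joins:
  b1: preds {b0,b2,b3}: {b0} ∩ {b0,b1,b2} ∩ {b0,b1,b3} = {b0}; idom=b0
  b4: preds {b0,b2,b3}: {b0} ∩ {b0,b1,b2} ∩ {b0,b1,b3} = {b0}; idom=b0
  b5: preds {b2,b4}: {b0,b1,b2} ∩ {b0,b4} = {b0}; idom=b0

idom(b5) = b0

Answer: b0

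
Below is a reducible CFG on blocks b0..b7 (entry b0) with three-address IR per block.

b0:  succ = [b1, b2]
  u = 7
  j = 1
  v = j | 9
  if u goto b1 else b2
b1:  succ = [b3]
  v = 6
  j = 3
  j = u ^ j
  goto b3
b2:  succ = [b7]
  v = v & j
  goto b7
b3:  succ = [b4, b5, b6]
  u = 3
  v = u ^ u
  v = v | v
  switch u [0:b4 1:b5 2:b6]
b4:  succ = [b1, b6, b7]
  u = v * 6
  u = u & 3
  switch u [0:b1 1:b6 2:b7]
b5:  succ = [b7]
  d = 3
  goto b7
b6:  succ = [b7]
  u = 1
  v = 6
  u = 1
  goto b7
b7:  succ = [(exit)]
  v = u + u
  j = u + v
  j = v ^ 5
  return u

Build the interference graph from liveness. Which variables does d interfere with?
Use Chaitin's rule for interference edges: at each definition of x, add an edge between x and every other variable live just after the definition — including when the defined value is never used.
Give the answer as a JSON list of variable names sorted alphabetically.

Per-block:
  b0: def={j,u,v} ue=∅
  b1: def={j,v} ue={u}
  b2: def={v} ue={j,v}
  b3: def={u,v} ue=∅
  b4: def={u} ue={v}
  b5: def={d} ue=∅
  b6: def={u,v} ue=∅
  b7: def={j,v} ue={u}

Live sets:
  b0: in=∅ out={j,u,v}
  b1: in={u} out=∅
  b2: in={j,u,v} out={u}
  b3: in=∅ out={u,v}
  b4: in={v} out={u}
  b5: in={u} out={u}
  b6: in=∅ out={u}
  b7: in={u} out=∅

Conflict graph:
  d: {u}
  j: {u,v}
  u: {d,j,v}
  v: {j,u}

N(d) = ["u"]

Answer: ["u"]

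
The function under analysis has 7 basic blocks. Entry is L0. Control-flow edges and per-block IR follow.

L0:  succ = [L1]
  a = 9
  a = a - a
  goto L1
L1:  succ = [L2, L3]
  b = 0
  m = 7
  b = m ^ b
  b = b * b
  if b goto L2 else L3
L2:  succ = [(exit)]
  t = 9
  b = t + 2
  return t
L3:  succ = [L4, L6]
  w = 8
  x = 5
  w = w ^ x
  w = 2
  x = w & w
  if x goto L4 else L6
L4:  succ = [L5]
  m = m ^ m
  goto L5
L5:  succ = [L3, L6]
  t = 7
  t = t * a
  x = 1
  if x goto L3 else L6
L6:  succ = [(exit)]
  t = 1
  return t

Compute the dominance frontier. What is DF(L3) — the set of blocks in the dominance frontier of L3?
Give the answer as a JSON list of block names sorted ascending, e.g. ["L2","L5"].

Answer: ["L3"]

Working:
idom tree: L1←L0 L2←L1 L3←L1 L4←L3 L5←L4 L6←L3
Dom∩ at merges:
  L3: preds {L1,L5}: {L0,L1} ∩ {L0,L1,L3,L4,L5} = {L0,L1}; idom=L1
  L6: preds {L3,L5}: {L0,L1,L3} ∩ {L0,L1,L3,L4,L5} = {L0,L1,L3}; idom=L3

Frontier:
  L3←L1: walk · to L1
  L3←L5: walk L5→L4→L3 to L1
  L6←L3: walk · to L3
  L6←L5: walk L5→L4 to L3
  L0: DF=∅
  L1: DF=∅
  L2: DF=∅
  L3: DF={L3}
  L4: DF={L3,L6}
  L5: DF={L3,L6}
  L6: DF=∅

DF(L3) = ["L3"]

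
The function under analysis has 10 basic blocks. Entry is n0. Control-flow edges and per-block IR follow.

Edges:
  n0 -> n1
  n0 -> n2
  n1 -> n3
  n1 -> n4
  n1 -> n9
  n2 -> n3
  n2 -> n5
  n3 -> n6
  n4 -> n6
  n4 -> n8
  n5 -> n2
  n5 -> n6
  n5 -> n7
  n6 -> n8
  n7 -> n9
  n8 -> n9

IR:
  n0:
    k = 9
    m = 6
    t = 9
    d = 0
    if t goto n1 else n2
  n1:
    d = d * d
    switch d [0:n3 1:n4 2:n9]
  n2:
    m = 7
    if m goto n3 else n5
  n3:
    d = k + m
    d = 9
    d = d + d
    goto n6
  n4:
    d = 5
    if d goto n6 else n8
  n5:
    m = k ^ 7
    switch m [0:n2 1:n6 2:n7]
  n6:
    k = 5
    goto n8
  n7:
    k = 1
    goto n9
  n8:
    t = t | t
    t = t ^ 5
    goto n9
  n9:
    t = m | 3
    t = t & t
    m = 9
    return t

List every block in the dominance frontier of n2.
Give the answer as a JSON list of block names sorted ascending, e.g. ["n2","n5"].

idom tree: n1←n0 n2←n0 n3←n0 n4←n1 n5←n2 n6←n0 n7←n5 n8←n0 n9←n0
Dom∩ at merges:
  n2: preds {n0,n5}: {n0} ∩ {n0,n2,n5} = {n0}; idom=n0
  n3: preds {n1,n2}: {n0,n1} ∩ {n0,n2} = {n0}; idom=n0
  n6: preds {n3,n4,n5}: {n0,n3} ∩ {n0,n1,n4} ∩ {n0,n2,n5} = {n0}; idom=n0
  n8: preds {n4,n6}: {n0,n1,n4} ∩ {n0,n6} = {n0}; idom=n0
  n9: preds {n1,n7,n8}: {n0,n1} ∩ {n0,n2,n5,n7} ∩ {n0,n8} = {n0}; idom=n0

Frontier:
  n2←n0: walk · to n0
  n2←n5: walk n5→n2 to n0
  n3←n1: walk n1 to n0
  n3←n2: walk n2 to n0
  n6←n3: walk n3 to n0
  n6←n4: walk n4→n1 to n0
  n6←n5: walk n5→n2 to n0
  n8←n4: walk n4→n1 to n0
  n8←n6: walk n6 to n0
  n9←n1: walk n1 to n0
  n9←n7: walk n7→n5→n2 to n0
  n9←n8: walk n8 to n0
  n0 → ∅
  n1 → {n3,n6,n8,n9}
  n2 → {n2,n3,n6,n9}
  n3 → {n6}
  n4 → {n6,n8}
  n5 → {n2,n6,n9}
  n6 → {n8}
  n7 → {n9}
  n8 → {n9}
  n9 → ∅

DF(n2) = ["n2", "n3", "n6", "n9"]

Answer: ["n2", "n3", "n6", "n9"]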